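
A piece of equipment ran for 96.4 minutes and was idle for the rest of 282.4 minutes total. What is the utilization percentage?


Utilization = busy / total × 100
= 96.4 / 282.4 × 100
= 34.1%


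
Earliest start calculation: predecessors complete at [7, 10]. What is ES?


ES = max of all predecessor completion times
Predecessors: [7, 10]
ES = max(7, 10)
= 10


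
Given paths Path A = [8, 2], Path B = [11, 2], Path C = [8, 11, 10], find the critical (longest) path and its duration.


Path A: 8 + 2 = 10
Path B: 11 + 2 = 13
Path C: 8 + 11 + 10 = 29
Critical path = longest = max(10, 13, 29)
= 29 (Path C)


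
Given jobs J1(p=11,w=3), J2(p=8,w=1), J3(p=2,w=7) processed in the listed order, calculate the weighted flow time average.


Completion times:
  J1: C=11, w×C=3×11=33
  J2: C=19, w×C=1×19=19
  J3: C=21, w×C=7×21=147
Sum w×C = 199
Sum w = 11
Weighted avg = 199/11
= 18.09


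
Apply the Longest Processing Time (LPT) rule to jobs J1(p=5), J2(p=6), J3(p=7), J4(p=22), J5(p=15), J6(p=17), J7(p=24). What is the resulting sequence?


LPT: sort by longest processing time first
  J7: p=24
  J4: p=22
  J6: p=17
  J5: p=15
  J3: p=7
  J2: p=6
  J1: p=5
Order: J7 → J4 → J6 → J5 → J3 → J2 → J1


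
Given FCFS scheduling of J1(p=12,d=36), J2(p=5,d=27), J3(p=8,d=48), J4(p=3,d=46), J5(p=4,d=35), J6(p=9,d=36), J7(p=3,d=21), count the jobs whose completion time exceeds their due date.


Completion vs due date:
  J1: C=12, d=36 → on time
  J2: C=17, d=27 → on time
  J3: C=25, d=48 → on time
  J4: C=28, d=46 → on time
  J5: C=32, d=35 → on time
  J6: C=41, d=36 → TARDY
  J7: C=44, d=21 → TARDY
Tardy jobs: J6, J7
Count = 2


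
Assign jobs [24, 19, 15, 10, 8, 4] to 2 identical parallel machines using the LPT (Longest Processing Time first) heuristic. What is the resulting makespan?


Jobs (LPT sorted): [24, 19, 15, 10, 8, 4]
Machines: 2
  J=24 → Machine 1 (load: 0+24=24)
  J=19 → Machine 2 (load: 0+19=19)
  J=15 → Machine 2 (load: 19+15=34)
  J=10 → Machine 1 (load: 24+10=34)
  J=8 → Machine 1 (load: 34+8=42)
  J=4 → Machine 2 (load: 34+4=38)
Machine loads: [42, 38]
Makespan = max = 42 time units


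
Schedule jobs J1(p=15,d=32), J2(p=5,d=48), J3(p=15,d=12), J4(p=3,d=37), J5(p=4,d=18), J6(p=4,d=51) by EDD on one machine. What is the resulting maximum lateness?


EDD order: J3 → J5 → J1 → J4 → J2 → J6
Completion and lateness:
  J3: C=15, d=12, L=15-12=3
  J5: C=19, d=18, L=19-18=1
  J1: C=34, d=32, L=34-32=2
  J4: C=37, d=37, L=37-37=0
  J2: C=42, d=48, L=42-48=-6
  J6: C=46, d=51, L=46-51=-5
Lmax = max(3, 1, 2, 0, -6, -5)
= 3


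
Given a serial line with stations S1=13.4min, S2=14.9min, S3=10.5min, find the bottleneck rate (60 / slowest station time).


Bottleneck = longest station time
Station times: [13.4, 14.9, 10.5]
Max = 14.9 min
Rate = 60 / 14.9
= 4.03 units/hour (bottleneck: 14.9min)


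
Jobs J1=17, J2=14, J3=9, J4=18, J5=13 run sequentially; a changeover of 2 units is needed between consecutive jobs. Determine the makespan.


Makespan = Σ processing + (n-1) × setup
= (17 + 14 + 9 + 18 + 13) + (5-1)×2
= 71 + 8
= 79 time units


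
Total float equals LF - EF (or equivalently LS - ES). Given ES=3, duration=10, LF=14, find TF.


EF = ES + duration = 3 + 10 = 13
LS = LF - duration = 14 - 10 = 4
Total Float = LF - EF = 14 - 13
(or LS - ES = 4 - 3)
= 1


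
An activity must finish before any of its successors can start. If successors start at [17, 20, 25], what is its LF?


LF = min of all successor start times
Successors start at: [17, 20, 25]
LF = min(17, 20, 25)
= 17


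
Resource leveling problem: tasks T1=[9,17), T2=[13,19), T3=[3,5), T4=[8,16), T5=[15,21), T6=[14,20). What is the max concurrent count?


Check each time point for overlaps:
  t=15: 5 tasks active (T1, T2, T4, T5, T6)
Max concurrent = 5


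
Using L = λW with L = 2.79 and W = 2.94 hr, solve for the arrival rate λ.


Little's law: L = λW → λ = L / W
= 2.79 / 2.94
= 0.95 per hour


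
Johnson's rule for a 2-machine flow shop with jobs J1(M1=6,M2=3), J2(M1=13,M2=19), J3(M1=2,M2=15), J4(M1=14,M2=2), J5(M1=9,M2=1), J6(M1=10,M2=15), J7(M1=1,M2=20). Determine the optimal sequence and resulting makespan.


Johnson's rule:
Group 1 (M1≤M2, sort by M1): ['J7', 'J3', 'J6', 'J2']
Group 2 (M1>M2, sort desc M2): ['J1', 'J4', 'J5']
Sequence: J7 → J3 → J6 → J2 → J1 → J4 → J5
Makespan calculation:
  J7: M1 done=1, M2 done=21
  J3: M1 done=3, M2 done=36
  J6: M1 done=13, M2 done=51
  J2: M1 done=26, M2 done=70
  J1: M1 done=32, M2 done=73
  J4: M1 done=46, M2 done=75
  J5: M1 done=55, M2 done=76
= Sequence: J7 → J3 → J6 → J2 → J1 → J4 → J5, Makespan: 76


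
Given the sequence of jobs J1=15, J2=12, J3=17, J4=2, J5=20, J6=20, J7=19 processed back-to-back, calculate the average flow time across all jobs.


Completion times:
  J1: completes at 15
  J2: completes at 27
  J3: completes at 44
  J4: completes at 46
  J5: completes at 66
  J6: completes at 86
  J7: completes at 105
Sum = 389
Average = 389/7
= 55.57


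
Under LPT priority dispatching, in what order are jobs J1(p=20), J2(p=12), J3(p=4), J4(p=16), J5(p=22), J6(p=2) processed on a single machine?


LPT: sort by longest processing time first
  J5: p=22
  J1: p=20
  J4: p=16
  J2: p=12
  J3: p=4
  J6: p=2
Order: J5 → J1 → J4 → J2 → J3 → J6


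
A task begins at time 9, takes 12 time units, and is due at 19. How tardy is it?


Completion = start + processing = 9 + 12 = 21
Tardiness = max(0, C - d) = max(0, 21 - 19)
= max(0, 2)
= 2


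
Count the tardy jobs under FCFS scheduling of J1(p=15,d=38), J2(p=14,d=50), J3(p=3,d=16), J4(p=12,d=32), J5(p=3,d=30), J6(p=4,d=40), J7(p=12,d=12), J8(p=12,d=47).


Completion vs due date:
  J1: C=15, d=38 → on time
  J2: C=29, d=50 → on time
  J3: C=32, d=16 → TARDY
  J4: C=44, d=32 → TARDY
  J5: C=47, d=30 → TARDY
  J6: C=51, d=40 → TARDY
  J7: C=63, d=12 → TARDY
  J8: C=75, d=47 → TARDY
Tardy jobs: J3, J4, J5, J6, J7, J8
Count = 6


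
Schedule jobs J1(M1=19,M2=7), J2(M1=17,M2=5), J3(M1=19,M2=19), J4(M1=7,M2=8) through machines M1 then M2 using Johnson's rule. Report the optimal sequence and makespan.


Johnson's rule:
Group 1 (M1≤M2, sort by M1): ['J4', 'J3']
Group 2 (M1>M2, sort desc M2): ['J1', 'J2']
Sequence: J4 → J3 → J1 → J2
Makespan calculation:
  J4: M1 done=7, M2 done=15
  J3: M1 done=26, M2 done=45
  J1: M1 done=45, M2 done=52
  J2: M1 done=62, M2 done=67
= Sequence: J4 → J3 → J1 → J2, Makespan: 67


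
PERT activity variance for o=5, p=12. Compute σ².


σ² = ((p - o) / 6)² = (p - o)² / 36
= (12 - 5)² / 36
= 7² / 36
= 49 / 36
= 1.3611


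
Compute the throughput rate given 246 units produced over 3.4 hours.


Throughput = units / time
= 246 / 3.4
= 72.4 units/hour


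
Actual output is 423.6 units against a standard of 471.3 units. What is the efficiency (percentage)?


Efficiency = (actual / standard) × 100
= (423.6 / 471.3) × 100
= 89.9%


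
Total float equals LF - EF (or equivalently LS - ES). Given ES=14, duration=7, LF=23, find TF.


EF = ES + duration = 14 + 7 = 21
LS = LF - duration = 23 - 7 = 16
Total Float = LF - EF = 23 - 21
(or LS - ES = 16 - 14)
= 2


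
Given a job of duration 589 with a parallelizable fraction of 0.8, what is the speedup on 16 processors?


Amdahl's law: T_p = T × ((1-p) + p/N)
= 589 × ((1-0.8) + 0.8/16)
= 589 × (0.20 + 0.0500)
= 589 × 0.2500
= 147.25
Speedup = 589/147.25
= 4.00×


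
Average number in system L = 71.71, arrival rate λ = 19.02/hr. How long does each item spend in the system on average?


Little's law: L = λW → W = L / λ
= 71.71 / 19.02
= 3.77 hours


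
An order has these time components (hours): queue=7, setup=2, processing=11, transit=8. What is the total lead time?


Lead time = queue + setup + processing + transit
= 7 + 2 + 11 + 8
= 28 hours


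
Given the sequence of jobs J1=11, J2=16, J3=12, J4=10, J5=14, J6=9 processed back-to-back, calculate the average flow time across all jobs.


Completion times:
  J1: completes at 11
  J2: completes at 27
  J3: completes at 39
  J4: completes at 49
  J5: completes at 63
  J6: completes at 72
Sum = 261
Average = 261/6
= 43.50


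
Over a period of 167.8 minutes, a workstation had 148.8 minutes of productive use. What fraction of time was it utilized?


Utilization = busy / total × 100
= 148.8 / 167.8 × 100
= 88.7%


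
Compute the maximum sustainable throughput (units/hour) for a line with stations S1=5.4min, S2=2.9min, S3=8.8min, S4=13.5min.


Bottleneck = longest station time
Station times: [5.4, 2.9, 8.8, 13.5]
Max = 13.5 min
Rate = 60 / 13.5
= 4.44 units/hour (bottleneck: 13.5min)


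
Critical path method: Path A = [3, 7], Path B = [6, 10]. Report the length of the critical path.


Path A: 3 + 7 = 10
Path B: 6 + 10 = 16
Critical path = longest = max(10, 16)
= 16 (Path B)


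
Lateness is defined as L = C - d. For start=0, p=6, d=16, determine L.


Completion = 0 + 6 = 6
Lateness = C - d = 6 - 16
= -10


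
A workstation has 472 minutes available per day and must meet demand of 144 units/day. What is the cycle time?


Cycle time = available time / demand
= 472 / 144
= 3.28 min/unit


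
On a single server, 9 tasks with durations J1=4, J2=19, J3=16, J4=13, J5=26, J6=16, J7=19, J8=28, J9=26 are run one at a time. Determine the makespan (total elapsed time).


Sequential makespan: sum all processing times
= 4 + 19 + 16 + 13 + 26 + 16 + 19 + 28 + 26
= 167 time units


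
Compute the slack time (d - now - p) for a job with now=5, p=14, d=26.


Slack = due - current_time - processing
= 26 - 5 - 14
= 7


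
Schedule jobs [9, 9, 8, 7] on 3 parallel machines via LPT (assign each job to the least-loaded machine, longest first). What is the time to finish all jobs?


Jobs (LPT sorted): [9, 9, 8, 7]
Machines: 3
  J=9 → Machine 1 (load: 0+9=9)
  J=9 → Machine 2 (load: 0+9=9)
  J=8 → Machine 3 (load: 0+8=8)
  J=7 → Machine 3 (load: 8+7=15)
Machine loads: [9, 9, 15]
Makespan = max = 15 time units


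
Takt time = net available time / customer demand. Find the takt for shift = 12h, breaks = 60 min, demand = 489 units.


Available = 12×60 - 60 = 660 min
Takt time = 660 / 489
= 1.35 min/unit


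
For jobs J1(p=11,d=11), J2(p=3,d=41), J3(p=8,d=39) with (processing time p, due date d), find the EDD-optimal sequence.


EDD: sort by earliest due date
  J1: d=11, p=11
  J3: d=39, p=8
  J2: d=41, p=3
Order: J1 → J3 → J2


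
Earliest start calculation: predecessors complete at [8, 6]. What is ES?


ES = max of all predecessor completion times
Predecessors: [8, 6]
ES = max(8, 6)
= 8


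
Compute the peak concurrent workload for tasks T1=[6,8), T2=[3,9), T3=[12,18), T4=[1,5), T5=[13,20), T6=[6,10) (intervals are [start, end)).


Check each time point for overlaps:
  t=6: 3 tasks active (T1, T2, T6)
Max concurrent = 3


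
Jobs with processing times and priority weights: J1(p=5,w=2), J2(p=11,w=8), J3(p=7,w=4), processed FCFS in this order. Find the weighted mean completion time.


Completion times:
  J1: C=5, w×C=2×5=10
  J2: C=16, w×C=8×16=128
  J3: C=23, w×C=4×23=92
Sum w×C = 230
Sum w = 14
Weighted avg = 230/14
= 16.43


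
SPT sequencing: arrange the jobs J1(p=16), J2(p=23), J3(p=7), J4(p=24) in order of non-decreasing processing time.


SPT: sort by shortest processing time
  J3: p=7
  J1: p=16
  J2: p=23
  J4: p=24
Order: J3 → J1 → J2 → J4


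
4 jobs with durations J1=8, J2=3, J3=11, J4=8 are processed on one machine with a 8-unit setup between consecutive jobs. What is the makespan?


Makespan = Σ processing + (n-1) × setup
= (8 + 3 + 11 + 8) + (4-1)×8
= 30 + 24
= 54 time units


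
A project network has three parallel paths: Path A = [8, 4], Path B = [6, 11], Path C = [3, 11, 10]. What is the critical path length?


Path A: 8 + 4 = 12
Path B: 6 + 11 = 17
Path C: 3 + 11 + 10 = 24
Critical path = longest = max(12, 17, 24)
= 24 (Path C)


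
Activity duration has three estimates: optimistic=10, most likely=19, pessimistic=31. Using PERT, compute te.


te = (o + 4m + p) / 6
= (10 + 4×19 + 31) / 6
= (10 + 76 + 31) / 6
= 117 / 6
= 19.50


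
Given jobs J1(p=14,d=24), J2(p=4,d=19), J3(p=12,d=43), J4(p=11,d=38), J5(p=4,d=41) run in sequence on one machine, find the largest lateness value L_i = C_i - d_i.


Lateness per job (L = C - d):
  J1: C=14, d=24, L=-10
  J2: C=18, d=19, L=-1
  J3: C=30, d=43, L=-13
  J4: C=41, d=38, L=3
  J5: C=45, d=41, L=4
Lmax = max(-10, -1, -13, 3, 4)
= 4


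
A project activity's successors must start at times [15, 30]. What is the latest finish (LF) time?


LF = min of all successor start times
Successors start at: [15, 30]
LF = min(15, 30)
= 15


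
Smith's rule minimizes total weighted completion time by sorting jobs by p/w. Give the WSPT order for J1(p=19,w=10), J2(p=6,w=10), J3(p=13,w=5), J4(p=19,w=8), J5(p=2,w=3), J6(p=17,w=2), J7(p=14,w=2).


WSPT (Smith's rule): sort by p/w ascending
  J2: p/w = 6/10 = 0.600
  J5: p/w = 2/3 = 0.667
  J1: p/w = 19/10 = 1.900
  J4: p/w = 19/8 = 2.375
  J3: p/w = 13/5 = 2.600
  J7: p/w = 14/2 = 7.000
  J6: p/w = 17/2 = 8.500
Order: J2 → J5 → J1 → J4 → J3 → J7 → J6


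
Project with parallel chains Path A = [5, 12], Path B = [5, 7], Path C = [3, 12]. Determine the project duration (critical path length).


Path A: 5 + 12 = 17
Path B: 5 + 7 = 12
Path C: 3 + 12 = 15
Critical path = longest = max(17, 12, 15)
= 17 (Path A)


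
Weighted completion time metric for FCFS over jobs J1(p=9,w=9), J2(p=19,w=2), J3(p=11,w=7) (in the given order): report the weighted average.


Completion times:
  J1: C=9, w×C=9×9=81
  J2: C=28, w×C=2×28=56
  J3: C=39, w×C=7×39=273
Sum w×C = 410
Sum w = 18
Weighted avg = 410/18
= 22.78


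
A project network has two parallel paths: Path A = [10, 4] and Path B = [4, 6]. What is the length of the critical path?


Path A: 10 + 4 = 14
Path B: 4 + 6 = 10
Critical path = longest = max(14, 10)
= 14 (Path A)


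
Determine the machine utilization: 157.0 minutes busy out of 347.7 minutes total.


Utilization = busy / total × 100
= 157.0 / 347.7 × 100
= 45.2%


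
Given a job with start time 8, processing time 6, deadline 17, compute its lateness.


Completion = 8 + 6 = 14
Lateness = C - d = 14 - 17
= -3


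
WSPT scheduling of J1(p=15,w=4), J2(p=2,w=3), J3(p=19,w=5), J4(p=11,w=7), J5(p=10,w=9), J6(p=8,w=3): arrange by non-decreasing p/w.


WSPT (Smith's rule): sort by p/w ascending
  J2: p/w = 2/3 = 0.667
  J5: p/w = 10/9 = 1.111
  J4: p/w = 11/7 = 1.571
  J6: p/w = 8/3 = 2.667
  J1: p/w = 15/4 = 3.750
  J3: p/w = 19/5 = 3.800
Order: J2 → J5 → J4 → J6 → J1 → J3


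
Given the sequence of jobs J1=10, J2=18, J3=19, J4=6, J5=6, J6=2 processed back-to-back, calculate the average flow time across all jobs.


Completion times:
  J1: completes at 10
  J2: completes at 28
  J3: completes at 47
  J4: completes at 53
  J5: completes at 59
  J6: completes at 61
Sum = 258
Average = 258/6
= 43.00


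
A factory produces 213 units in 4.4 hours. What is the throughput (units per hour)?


Throughput = units / time
= 213 / 4.4
= 48.4 units/hour


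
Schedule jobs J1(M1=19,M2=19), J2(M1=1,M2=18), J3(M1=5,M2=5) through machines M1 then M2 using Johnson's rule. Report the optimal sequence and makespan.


Johnson's rule:
Group 1 (M1≤M2, sort by M1): ['J2', 'J3', 'J1']
Group 2 (M1>M2, sort desc M2): []
Sequence: J2 → J3 → J1
Makespan calculation:
  J2: M1 done=1, M2 done=19
  J3: M1 done=6, M2 done=24
  J1: M1 done=25, M2 done=44
= Sequence: J2 → J3 → J1, Makespan: 44


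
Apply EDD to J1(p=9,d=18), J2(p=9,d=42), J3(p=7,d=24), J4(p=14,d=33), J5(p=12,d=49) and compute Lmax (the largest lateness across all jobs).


EDD order: J1 → J3 → J4 → J2 → J5
Completion and lateness:
  J1: C=9, d=18, L=9-18=-9
  J3: C=16, d=24, L=16-24=-8
  J4: C=30, d=33, L=30-33=-3
  J2: C=39, d=42, L=39-42=-3
  J5: C=51, d=49, L=51-49=2
Lmax = max(-9, -8, -3, -3, 2)
= 2


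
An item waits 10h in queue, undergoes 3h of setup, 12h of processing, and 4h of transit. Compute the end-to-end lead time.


Lead time = queue + setup + processing + transit
= 10 + 3 + 12 + 4
= 29 hours


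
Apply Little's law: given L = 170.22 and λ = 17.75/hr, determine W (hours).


Little's law: L = λW → W = L / λ
= 170.22 / 17.75
= 9.59 hours


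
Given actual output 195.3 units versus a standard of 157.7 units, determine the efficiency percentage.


Efficiency = (actual / standard) × 100
= (195.3 / 157.7) × 100
= 123.8%


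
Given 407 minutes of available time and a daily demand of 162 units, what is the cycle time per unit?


Cycle time = available time / demand
= 407 / 162
= 2.51 min/unit


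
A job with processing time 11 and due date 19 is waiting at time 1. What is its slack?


Slack = due - current_time - processing
= 19 - 1 - 11
= 7


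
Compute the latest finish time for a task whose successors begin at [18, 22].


LF = min of all successor start times
Successors start at: [18, 22]
LF = min(18, 22)
= 18


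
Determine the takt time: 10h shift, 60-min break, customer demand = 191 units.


Available = 10×60 - 60 = 540 min
Takt time = 540 / 191
= 2.83 min/unit


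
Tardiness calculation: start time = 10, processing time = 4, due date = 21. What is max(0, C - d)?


Completion = start + processing = 10 + 4 = 14
Tardiness = max(0, C - d) = max(0, 14 - 21)
= max(0, -7)
= 0


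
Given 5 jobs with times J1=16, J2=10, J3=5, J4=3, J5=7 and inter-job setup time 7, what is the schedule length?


Makespan = Σ processing + (n-1) × setup
= (16 + 10 + 5 + 3 + 7) + (5-1)×7
= 41 + 28
= 69 time units


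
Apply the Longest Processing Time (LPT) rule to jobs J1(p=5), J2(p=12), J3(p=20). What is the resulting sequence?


LPT: sort by longest processing time first
  J3: p=20
  J2: p=12
  J1: p=5
Order: J3 → J2 → J1


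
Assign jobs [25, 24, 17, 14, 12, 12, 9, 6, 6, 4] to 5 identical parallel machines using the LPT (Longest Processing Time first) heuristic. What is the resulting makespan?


Jobs (LPT sorted): [25, 24, 17, 14, 12, 12, 9, 6, 6, 4]
Machines: 5
  J=25 → Machine 1 (load: 0+25=25)
  J=24 → Machine 2 (load: 0+24=24)
  J=17 → Machine 3 (load: 0+17=17)
  J=14 → Machine 4 (load: 0+14=14)
  J=12 → Machine 5 (load: 0+12=12)
  J=12 → Machine 5 (load: 12+12=24)
  J=9 → Machine 4 (load: 14+9=23)
  J=6 → Machine 3 (load: 17+6=23)
  J=6 → Machine 3 (load: 23+6=29)
  J=4 → Machine 4 (load: 23+4=27)
Machine loads: [25, 24, 29, 27, 24]
Makespan = max = 29 time units


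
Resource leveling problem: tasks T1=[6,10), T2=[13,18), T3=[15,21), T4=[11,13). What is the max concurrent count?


Check each time point for overlaps:
  t=15: 2 tasks active (T2, T3)
Max concurrent = 2


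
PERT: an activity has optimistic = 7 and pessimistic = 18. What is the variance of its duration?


σ² = ((p - o) / 6)² = (p - o)² / 36
= (18 - 7)² / 36
= 11² / 36
= 121 / 36
= 3.3611


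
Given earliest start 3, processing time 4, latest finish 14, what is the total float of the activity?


EF = ES + duration = 3 + 4 = 7
LS = LF - duration = 14 - 4 = 10
Total Float = LF - EF = 14 - 7
(or LS - ES = 10 - 3)
= 7


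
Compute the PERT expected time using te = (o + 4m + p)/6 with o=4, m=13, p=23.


te = (o + 4m + p) / 6
= (4 + 4×13 + 23) / 6
= (4 + 52 + 23) / 6
= 79 / 6
= 13.17


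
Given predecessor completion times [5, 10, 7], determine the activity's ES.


ES = max of all predecessor completion times
Predecessors: [5, 10, 7]
ES = max(5, 10, 7)
= 10


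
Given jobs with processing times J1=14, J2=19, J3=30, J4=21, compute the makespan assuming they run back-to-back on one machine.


Sequential makespan: sum all processing times
= 14 + 19 + 30 + 21
= 84 time units


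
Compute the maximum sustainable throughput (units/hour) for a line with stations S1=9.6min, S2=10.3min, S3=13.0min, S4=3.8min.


Bottleneck = longest station time
Station times: [9.6, 10.3, 13.0, 3.8]
Max = 13.0 min
Rate = 60 / 13.0
= 4.62 units/hour (bottleneck: 13.0min)


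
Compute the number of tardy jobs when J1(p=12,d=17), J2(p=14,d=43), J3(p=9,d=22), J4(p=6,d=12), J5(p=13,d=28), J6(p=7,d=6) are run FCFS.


Completion vs due date:
  J1: C=12, d=17 → on time
  J2: C=26, d=43 → on time
  J3: C=35, d=22 → TARDY
  J4: C=41, d=12 → TARDY
  J5: C=54, d=28 → TARDY
  J6: C=61, d=6 → TARDY
Tardy jobs: J3, J4, J5, J6
Count = 4


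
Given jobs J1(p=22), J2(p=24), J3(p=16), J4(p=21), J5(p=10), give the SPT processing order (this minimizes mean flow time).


SPT: sort by shortest processing time
  J5: p=10
  J3: p=16
  J4: p=21
  J1: p=22
  J2: p=24
Order: J5 → J3 → J4 → J1 → J2


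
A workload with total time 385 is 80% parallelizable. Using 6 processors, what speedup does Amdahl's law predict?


Amdahl's law: T_p = T × ((1-p) + p/N)
= 385 × ((1-0.8) + 0.8/6)
= 385 × (0.20 + 0.1333)
= 385 × 0.3333
= 128.33
Speedup = 385/128.33
= 3.00×


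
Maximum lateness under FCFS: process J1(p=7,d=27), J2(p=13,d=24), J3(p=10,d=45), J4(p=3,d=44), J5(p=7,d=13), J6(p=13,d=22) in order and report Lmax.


Lateness per job (L = C - d):
  J1: C=7, d=27, L=-20
  J2: C=20, d=24, L=-4
  J3: C=30, d=45, L=-15
  J4: C=33, d=44, L=-11
  J5: C=40, d=13, L=27
  J6: C=53, d=22, L=31
Lmax = max(-20, -4, -15, -11, 27, 31)
= 31


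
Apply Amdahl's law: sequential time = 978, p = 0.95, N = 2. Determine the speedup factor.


Amdahl's law: T_p = T × ((1-p) + p/N)
= 978 × ((1-0.95) + 0.95/2)
= 978 × (0.05 + 0.4750)
= 978 × 0.5250
= 513.45
Speedup = 978/513.45
= 1.90×


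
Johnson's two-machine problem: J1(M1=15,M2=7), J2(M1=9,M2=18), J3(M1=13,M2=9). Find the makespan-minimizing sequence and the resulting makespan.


Johnson's rule:
Group 1 (M1≤M2, sort by M1): ['J2']
Group 2 (M1>M2, sort desc M2): ['J3', 'J1']
Sequence: J2 → J3 → J1
Makespan calculation:
  J2: M1 done=9, M2 done=27
  J3: M1 done=22, M2 done=36
  J1: M1 done=37, M2 done=44
= Sequence: J2 → J3 → J1, Makespan: 44


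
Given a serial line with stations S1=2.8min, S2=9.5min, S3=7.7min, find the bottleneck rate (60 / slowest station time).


Bottleneck = longest station time
Station times: [2.8, 9.5, 7.7]
Max = 9.5 min
Rate = 60 / 9.5
= 6.32 units/hour (bottleneck: 9.5min)


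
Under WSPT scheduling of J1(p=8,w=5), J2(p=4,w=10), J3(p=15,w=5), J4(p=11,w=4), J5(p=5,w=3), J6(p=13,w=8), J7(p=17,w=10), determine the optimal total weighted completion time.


WSPT order (by p/w): J2 → J1 → J6 → J5 → J7 → J4 → J3
  J2: C=4, w·C=10×4=40
  J1: C=12, w·C=5×12=60
  J6: C=25, w·C=8×25=200
  J5: C=30, w·C=3×30=90
  J7: C=47, w·C=10×47=470
  J4: C=58, w·C=4×58=232
  J3: C=73, w·C=5×73=365
Σ w·C = 1457
= 1457


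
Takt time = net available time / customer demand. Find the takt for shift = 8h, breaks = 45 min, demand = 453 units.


Available = 8×60 - 45 = 435 min
Takt time = 435 / 453
= 0.96 min/unit


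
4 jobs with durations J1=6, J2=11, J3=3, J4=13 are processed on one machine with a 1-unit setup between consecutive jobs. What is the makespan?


Makespan = Σ processing + (n-1) × setup
= (6 + 11 + 3 + 13) + (4-1)×1
= 33 + 3
= 36 time units


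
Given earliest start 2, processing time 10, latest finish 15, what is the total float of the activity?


EF = ES + duration = 2 + 10 = 12
LS = LF - duration = 15 - 10 = 5
Total Float = LF - EF = 15 - 12
(or LS - ES = 5 - 2)
= 3


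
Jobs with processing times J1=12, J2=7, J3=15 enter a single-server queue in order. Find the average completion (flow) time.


Completion times:
  J1: completes at 12
  J2: completes at 19
  J3: completes at 34
Sum = 65
Average = 65/3
= 21.67


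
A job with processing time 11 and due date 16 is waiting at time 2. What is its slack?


Slack = due - current_time - processing
= 16 - 2 - 11
= 3


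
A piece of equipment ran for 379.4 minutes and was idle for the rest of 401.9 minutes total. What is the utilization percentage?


Utilization = busy / total × 100
= 379.4 / 401.9 × 100
= 94.4%


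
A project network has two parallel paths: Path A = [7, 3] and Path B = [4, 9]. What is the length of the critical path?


Path A: 7 + 3 = 10
Path B: 4 + 9 = 13
Critical path = longest = max(10, 13)
= 13 (Path B)


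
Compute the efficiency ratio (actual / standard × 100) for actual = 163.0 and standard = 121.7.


Efficiency = (actual / standard) × 100
= (163.0 / 121.7) × 100
= 133.9%


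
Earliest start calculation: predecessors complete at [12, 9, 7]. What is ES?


ES = max of all predecessor completion times
Predecessors: [12, 9, 7]
ES = max(12, 9, 7)
= 12


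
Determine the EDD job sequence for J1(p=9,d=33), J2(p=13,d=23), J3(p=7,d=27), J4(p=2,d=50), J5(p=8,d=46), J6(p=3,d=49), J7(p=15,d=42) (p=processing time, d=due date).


EDD: sort by earliest due date
  J2: d=23, p=13
  J3: d=27, p=7
  J1: d=33, p=9
  J7: d=42, p=15
  J5: d=46, p=8
  J6: d=49, p=3
  J4: d=50, p=2
Order: J2 → J3 → J1 → J7 → J5 → J6 → J4


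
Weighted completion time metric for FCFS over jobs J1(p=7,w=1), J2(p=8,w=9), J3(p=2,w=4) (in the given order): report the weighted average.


Completion times:
  J1: C=7, w×C=1×7=7
  J2: C=15, w×C=9×15=135
  J3: C=17, w×C=4×17=68
Sum w×C = 210
Sum w = 14
Weighted avg = 210/14
= 15.00


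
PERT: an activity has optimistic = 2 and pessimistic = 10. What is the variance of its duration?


σ² = ((p - o) / 6)² = (p - o)² / 36
= (10 - 2)² / 36
= 8² / 36
= 64 / 36
= 1.7778


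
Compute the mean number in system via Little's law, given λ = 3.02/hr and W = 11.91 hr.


Little's law: L = λ × W
= 3.02 × 11.91
= 35.97


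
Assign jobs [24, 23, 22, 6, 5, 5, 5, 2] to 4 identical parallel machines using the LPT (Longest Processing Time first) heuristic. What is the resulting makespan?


Jobs (LPT sorted): [24, 23, 22, 6, 5, 5, 5, 2]
Machines: 4
  J=24 → Machine 1 (load: 0+24=24)
  J=23 → Machine 2 (load: 0+23=23)
  J=22 → Machine 3 (load: 0+22=22)
  J=6 → Machine 4 (load: 0+6=6)
  J=5 → Machine 4 (load: 6+5=11)
  J=5 → Machine 4 (load: 11+5=16)
  J=5 → Machine 4 (load: 16+5=21)
  J=2 → Machine 4 (load: 21+2=23)
Machine loads: [24, 23, 22, 23]
Makespan = max = 24 time units


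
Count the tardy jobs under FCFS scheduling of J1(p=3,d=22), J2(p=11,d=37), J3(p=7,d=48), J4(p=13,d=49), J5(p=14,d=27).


Completion vs due date:
  J1: C=3, d=22 → on time
  J2: C=14, d=37 → on time
  J3: C=21, d=48 → on time
  J4: C=34, d=49 → on time
  J5: C=48, d=27 → TARDY
Tardy jobs: J5
Count = 1


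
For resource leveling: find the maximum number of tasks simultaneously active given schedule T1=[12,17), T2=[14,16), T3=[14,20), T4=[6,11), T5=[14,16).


Check each time point for overlaps:
  t=14: 4 tasks active (T1, T2, T3, T5)
Max concurrent = 4


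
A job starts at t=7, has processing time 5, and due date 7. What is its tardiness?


Completion = start + processing = 7 + 5 = 12
Tardiness = max(0, C - d) = max(0, 12 - 7)
= max(0, 5)
= 5


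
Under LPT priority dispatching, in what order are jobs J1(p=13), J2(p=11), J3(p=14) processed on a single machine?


LPT: sort by longest processing time first
  J3: p=14
  J1: p=13
  J2: p=11
Order: J3 → J1 → J2


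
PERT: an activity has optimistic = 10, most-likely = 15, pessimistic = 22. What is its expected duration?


te = (o + 4m + p) / 6
= (10 + 4×15 + 22) / 6
= (10 + 60 + 22) / 6
= 92 / 6
= 15.33


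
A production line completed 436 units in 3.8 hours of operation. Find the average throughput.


Throughput = units / time
= 436 / 3.8
= 114.7 units/hour


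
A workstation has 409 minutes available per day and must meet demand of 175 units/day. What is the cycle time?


Cycle time = available time / demand
= 409 / 175
= 2.34 min/unit


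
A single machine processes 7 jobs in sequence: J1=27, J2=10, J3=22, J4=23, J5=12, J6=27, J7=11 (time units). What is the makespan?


Sequential makespan: sum all processing times
= 27 + 10 + 22 + 23 + 12 + 27 + 11
= 132 time units


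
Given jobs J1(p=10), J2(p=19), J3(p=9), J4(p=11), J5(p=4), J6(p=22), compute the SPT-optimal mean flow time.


SPT order: J5 → J3 → J1 → J4 → J2 → J6
Completion times:
  J5: C=4
  J3: C=13
  J1: C=23
  J4: C=34
  J2: C=53
  J6: C=75
Sum = 202, n = 6
Mean flow = 202/6
= 33.67


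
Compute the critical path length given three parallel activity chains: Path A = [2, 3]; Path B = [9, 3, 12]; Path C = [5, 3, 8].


Path A: 2 + 3 = 5
Path B: 9 + 3 + 12 = 24
Path C: 5 + 3 + 8 = 16
Critical path = longest = max(5, 24, 16)
= 24 (Path B)


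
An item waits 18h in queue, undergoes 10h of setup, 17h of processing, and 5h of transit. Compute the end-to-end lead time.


Lead time = queue + setup + processing + transit
= 18 + 10 + 17 + 5
= 50 hours


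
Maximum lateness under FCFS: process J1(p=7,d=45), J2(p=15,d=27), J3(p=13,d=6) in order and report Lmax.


Lateness per job (L = C - d):
  J1: C=7, d=45, L=-38
  J2: C=22, d=27, L=-5
  J3: C=35, d=6, L=29
Lmax = max(-38, -5, 29)
= 29


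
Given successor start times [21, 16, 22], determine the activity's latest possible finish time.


LF = min of all successor start times
Successors start at: [21, 16, 22]
LF = min(21, 16, 22)
= 16


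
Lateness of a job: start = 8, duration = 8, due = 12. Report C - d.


Completion = 8 + 8 = 16
Lateness = C - d = 16 - 12
= 4


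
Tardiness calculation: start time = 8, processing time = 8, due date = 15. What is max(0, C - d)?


Completion = start + processing = 8 + 8 = 16
Tardiness = max(0, C - d) = max(0, 16 - 15)
= max(0, 1)
= 1


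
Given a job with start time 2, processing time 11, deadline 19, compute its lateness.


Completion = 2 + 11 = 13
Lateness = C - d = 13 - 19
= -6


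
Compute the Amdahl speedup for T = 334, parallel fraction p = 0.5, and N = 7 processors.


Amdahl's law: T_p = T × ((1-p) + p/N)
= 334 × ((1-0.5) + 0.5/7)
= 334 × (0.50 + 0.0714)
= 334 × 0.5714
= 190.86
Speedup = 334/190.86
= 1.75×


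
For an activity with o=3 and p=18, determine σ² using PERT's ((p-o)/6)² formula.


σ² = ((p - o) / 6)² = (p - o)² / 36
= (18 - 3)² / 36
= 15² / 36
= 225 / 36
= 6.2500


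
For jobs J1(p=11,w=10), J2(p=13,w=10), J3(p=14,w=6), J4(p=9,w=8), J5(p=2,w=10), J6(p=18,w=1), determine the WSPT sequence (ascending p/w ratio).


WSPT (Smith's rule): sort by p/w ascending
  J5: p/w = 2/10 = 0.200
  J1: p/w = 11/10 = 1.100
  J4: p/w = 9/8 = 1.125
  J2: p/w = 13/10 = 1.300
  J3: p/w = 14/6 = 2.333
  J6: p/w = 18/1 = 18.000
Order: J5 → J1 → J4 → J2 → J3 → J6


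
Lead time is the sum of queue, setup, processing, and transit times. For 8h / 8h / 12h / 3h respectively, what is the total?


Lead time = queue + setup + processing + transit
= 8 + 8 + 12 + 3
= 31 hours


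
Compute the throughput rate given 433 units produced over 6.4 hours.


Throughput = units / time
= 433 / 6.4
= 67.7 units/hour


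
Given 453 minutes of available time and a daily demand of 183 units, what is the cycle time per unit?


Cycle time = available time / demand
= 453 / 183
= 2.48 min/unit


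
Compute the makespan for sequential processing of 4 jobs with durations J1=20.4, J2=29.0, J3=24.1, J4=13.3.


Sequential makespan: sum all processing times
= 20.4 + 29.0 + 24.1 + 13.3
= 86.8 time units


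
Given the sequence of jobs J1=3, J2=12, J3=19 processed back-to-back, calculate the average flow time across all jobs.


Completion times:
  J1: completes at 3
  J2: completes at 15
  J3: completes at 34
Sum = 52
Average = 52/3
= 17.33


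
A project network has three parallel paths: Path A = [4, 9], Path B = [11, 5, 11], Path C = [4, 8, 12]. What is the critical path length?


Path A: 4 + 9 = 13
Path B: 11 + 5 + 11 = 27
Path C: 4 + 8 + 12 = 24
Critical path = longest = max(13, 27, 24)
= 27 (Path B)


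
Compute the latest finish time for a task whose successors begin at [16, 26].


LF = min of all successor start times
Successors start at: [16, 26]
LF = min(16, 26)
= 16


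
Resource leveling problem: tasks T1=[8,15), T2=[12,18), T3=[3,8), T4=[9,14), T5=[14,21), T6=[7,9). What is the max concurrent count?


Check each time point for overlaps:
  t=12: 3 tasks active (T1, T2, T4)
Max concurrent = 3


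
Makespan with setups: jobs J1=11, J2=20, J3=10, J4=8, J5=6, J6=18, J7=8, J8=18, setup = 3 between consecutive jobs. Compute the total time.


Makespan = Σ processing + (n-1) × setup
= (11 + 20 + 10 + 8 + 6 + 18 + 8 + 18) + (8-1)×3
= 99 + 21
= 120 time units


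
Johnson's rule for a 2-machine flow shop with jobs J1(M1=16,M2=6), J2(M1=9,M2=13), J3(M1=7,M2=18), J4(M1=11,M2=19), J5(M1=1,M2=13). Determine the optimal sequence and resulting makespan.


Johnson's rule:
Group 1 (M1≤M2, sort by M1): ['J5', 'J3', 'J2', 'J4']
Group 2 (M1>M2, sort desc M2): ['J1']
Sequence: J5 → J3 → J2 → J4 → J1
Makespan calculation:
  J5: M1 done=1, M2 done=14
  J3: M1 done=8, M2 done=32
  J2: M1 done=17, M2 done=45
  J4: M1 done=28, M2 done=64
  J1: M1 done=44, M2 done=70
= Sequence: J5 → J3 → J2 → J4 → J1, Makespan: 70


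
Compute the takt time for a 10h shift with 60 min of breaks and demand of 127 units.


Available = 10×60 - 60 = 540 min
Takt time = 540 / 127
= 4.25 min/unit


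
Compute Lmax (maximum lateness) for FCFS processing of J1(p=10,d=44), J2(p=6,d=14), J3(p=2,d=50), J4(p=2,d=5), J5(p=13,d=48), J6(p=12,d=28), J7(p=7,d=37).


Lateness per job (L = C - d):
  J1: C=10, d=44, L=-34
  J2: C=16, d=14, L=2
  J3: C=18, d=50, L=-32
  J4: C=20, d=5, L=15
  J5: C=33, d=48, L=-15
  J6: C=45, d=28, L=17
  J7: C=52, d=37, L=15
Lmax = max(-34, 2, -32, 15, -15, 17, 15)
= 17


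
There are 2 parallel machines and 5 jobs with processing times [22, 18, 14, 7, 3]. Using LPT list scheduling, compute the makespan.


Jobs (LPT sorted): [22, 18, 14, 7, 3]
Machines: 2
  J=22 → Machine 1 (load: 0+22=22)
  J=18 → Machine 2 (load: 0+18=18)
  J=14 → Machine 2 (load: 18+14=32)
  J=7 → Machine 1 (load: 22+7=29)
  J=3 → Machine 1 (load: 29+3=32)
Machine loads: [32, 32]
Makespan = max = 32 time units


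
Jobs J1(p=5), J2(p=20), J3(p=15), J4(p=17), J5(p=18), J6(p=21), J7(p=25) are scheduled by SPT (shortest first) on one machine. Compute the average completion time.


SPT order: J1 → J3 → J4 → J5 → J2 → J6 → J7
Completion times:
  J1: C=5
  J3: C=20
  J4: C=37
  J5: C=55
  J2: C=75
  J6: C=96
  J7: C=121
Sum = 409, n = 7
Mean flow = 409/7
= 58.43


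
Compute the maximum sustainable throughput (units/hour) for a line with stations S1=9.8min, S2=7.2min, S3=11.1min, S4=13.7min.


Bottleneck = longest station time
Station times: [9.8, 7.2, 11.1, 13.7]
Max = 13.7 min
Rate = 60 / 13.7
= 4.38 units/hour (bottleneck: 13.7min)


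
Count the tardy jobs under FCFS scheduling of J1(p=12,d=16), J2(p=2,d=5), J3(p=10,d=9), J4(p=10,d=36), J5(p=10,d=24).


Completion vs due date:
  J1: C=12, d=16 → on time
  J2: C=14, d=5 → TARDY
  J3: C=24, d=9 → TARDY
  J4: C=34, d=36 → on time
  J5: C=44, d=24 → TARDY
Tardy jobs: J2, J3, J5
Count = 3


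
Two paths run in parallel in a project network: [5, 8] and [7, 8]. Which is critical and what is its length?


Path A: 5 + 8 = 13
Path B: 7 + 8 = 15
Critical path = longest = max(13, 15)
= 15 (Path B)


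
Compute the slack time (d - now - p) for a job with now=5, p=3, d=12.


Slack = due - current_time - processing
= 12 - 5 - 3
= 4


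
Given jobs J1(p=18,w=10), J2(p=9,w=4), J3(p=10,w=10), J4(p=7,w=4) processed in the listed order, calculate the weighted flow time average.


Completion times:
  J1: C=18, w×C=10×18=180
  J2: C=27, w×C=4×27=108
  J3: C=37, w×C=10×37=370
  J4: C=44, w×C=4×44=176
Sum w×C = 834
Sum w = 28
Weighted avg = 834/28
= 29.79


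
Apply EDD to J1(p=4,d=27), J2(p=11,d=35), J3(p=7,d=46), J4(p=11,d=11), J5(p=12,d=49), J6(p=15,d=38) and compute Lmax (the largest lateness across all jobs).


EDD order: J4 → J1 → J2 → J6 → J3 → J5
Completion and lateness:
  J4: C=11, d=11, L=11-11=0
  J1: C=15, d=27, L=15-27=-12
  J2: C=26, d=35, L=26-35=-9
  J6: C=41, d=38, L=41-38=3
  J3: C=48, d=46, L=48-46=2
  J5: C=60, d=49, L=60-49=11
Lmax = max(0, -12, -9, 3, 2, 11)
= 11


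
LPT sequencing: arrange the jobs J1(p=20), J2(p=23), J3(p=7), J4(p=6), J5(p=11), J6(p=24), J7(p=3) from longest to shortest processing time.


LPT: sort by longest processing time first
  J6: p=24
  J2: p=23
  J1: p=20
  J5: p=11
  J3: p=7
  J4: p=6
  J7: p=3
Order: J6 → J2 → J1 → J5 → J3 → J4 → J7


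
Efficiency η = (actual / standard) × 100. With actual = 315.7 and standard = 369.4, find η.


Efficiency = (actual / standard) × 100
= (315.7 / 369.4) × 100
= 85.5%


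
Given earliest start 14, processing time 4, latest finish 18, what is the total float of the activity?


EF = ES + duration = 14 + 4 = 18
LS = LF - duration = 18 - 4 = 14
Total Float = LF - EF = 18 - 18
(or LS - ES = 14 - 14)
= 0


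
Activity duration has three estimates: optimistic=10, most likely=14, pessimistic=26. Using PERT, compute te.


te = (o + 4m + p) / 6
= (10 + 4×14 + 26) / 6
= (10 + 56 + 26) / 6
= 92 / 6
= 15.33


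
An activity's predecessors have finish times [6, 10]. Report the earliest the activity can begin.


ES = max of all predecessor completion times
Predecessors: [6, 10]
ES = max(6, 10)
= 10


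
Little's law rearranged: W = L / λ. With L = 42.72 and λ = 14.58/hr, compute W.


Little's law: L = λW → W = L / λ
= 42.72 / 14.58
= 2.93 hours


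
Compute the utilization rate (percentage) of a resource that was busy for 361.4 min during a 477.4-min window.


Utilization = busy / total × 100
= 361.4 / 477.4 × 100
= 75.7%


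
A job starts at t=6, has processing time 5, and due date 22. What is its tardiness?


Completion = start + processing = 6 + 5 = 11
Tardiness = max(0, C - d) = max(0, 11 - 22)
= max(0, -11)
= 0


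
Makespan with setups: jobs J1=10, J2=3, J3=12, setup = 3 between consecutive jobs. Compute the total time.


Makespan = Σ processing + (n-1) × setup
= (10 + 3 + 12) + (3-1)×3
= 25 + 6
= 31 time units


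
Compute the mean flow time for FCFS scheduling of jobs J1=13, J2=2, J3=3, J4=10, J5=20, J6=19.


Completion times:
  J1: completes at 13
  J2: completes at 15
  J3: completes at 18
  J4: completes at 28
  J5: completes at 48
  J6: completes at 67
Sum = 189
Average = 189/6
= 31.50


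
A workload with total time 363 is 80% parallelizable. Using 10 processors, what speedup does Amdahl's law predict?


Amdahl's law: T_p = T × ((1-p) + p/N)
= 363 × ((1-0.8) + 0.8/10)
= 363 × (0.20 + 0.0800)
= 363 × 0.2800
= 101.64
Speedup = 363/101.64
= 3.57×


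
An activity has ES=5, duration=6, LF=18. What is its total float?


EF = ES + duration = 5 + 6 = 11
LS = LF - duration = 18 - 6 = 12
Total Float = LF - EF = 18 - 11
(or LS - ES = 12 - 5)
= 7


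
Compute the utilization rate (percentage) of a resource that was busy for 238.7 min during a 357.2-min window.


Utilization = busy / total × 100
= 238.7 / 357.2 × 100
= 66.8%


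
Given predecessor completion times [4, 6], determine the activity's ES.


ES = max of all predecessor completion times
Predecessors: [4, 6]
ES = max(4, 6)
= 6


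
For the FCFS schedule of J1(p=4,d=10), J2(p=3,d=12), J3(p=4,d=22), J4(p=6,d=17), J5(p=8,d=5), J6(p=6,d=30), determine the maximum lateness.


Lateness per job (L = C - d):
  J1: C=4, d=10, L=-6
  J2: C=7, d=12, L=-5
  J3: C=11, d=22, L=-11
  J4: C=17, d=17, L=0
  J5: C=25, d=5, L=20
  J6: C=31, d=30, L=1
Lmax = max(-6, -5, -11, 0, 20, 1)
= 20
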